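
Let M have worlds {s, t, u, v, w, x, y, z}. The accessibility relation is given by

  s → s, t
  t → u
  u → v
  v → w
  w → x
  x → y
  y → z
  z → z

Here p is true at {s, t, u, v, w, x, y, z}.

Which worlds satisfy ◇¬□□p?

s: successors {s, t}; ¬□□p there: s:F, t:F. ✗
t: successors {u}; ¬□□p there: u:F. ✗
u: successors {v}; ¬□□p there: v:F. ✗
v: successors {w}; ¬□□p there: w:F. ✗
w: successors {x}; ¬□□p there: x:F. ✗
x: successors {y}; ¬□□p there: y:F. ✗
y: successors {z}; ¬□□p there: z:F. ✗
z: successors {z}; ¬□□p there: z:F. ✗

∅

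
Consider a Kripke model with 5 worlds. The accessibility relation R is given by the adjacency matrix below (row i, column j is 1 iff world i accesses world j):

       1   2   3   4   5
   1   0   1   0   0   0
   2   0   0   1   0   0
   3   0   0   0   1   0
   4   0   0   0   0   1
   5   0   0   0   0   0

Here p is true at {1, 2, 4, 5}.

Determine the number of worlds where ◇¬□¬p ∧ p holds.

1

1: ◇¬□¬p is F, p is T. ✗
2: ◇¬□¬p is T, p is T. ✓
3: ◇¬□¬p is T, p is F. ✗
4: ◇¬□¬p is F, p is T. ✗
5: ◇¬□¬p is F, p is T. ✗
Satisfying worlds: {2}.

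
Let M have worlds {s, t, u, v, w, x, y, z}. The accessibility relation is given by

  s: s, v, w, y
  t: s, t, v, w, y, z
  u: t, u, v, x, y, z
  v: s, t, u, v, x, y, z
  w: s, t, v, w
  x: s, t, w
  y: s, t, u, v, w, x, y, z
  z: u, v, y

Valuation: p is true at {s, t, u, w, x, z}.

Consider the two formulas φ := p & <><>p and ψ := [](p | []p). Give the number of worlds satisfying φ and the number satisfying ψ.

For p & <><>p:
s: p is T, <><>p is T. ✓
t: p is T, <><>p is T. ✓
u: p is T, <><>p is T. ✓
v: p is F, <><>p is T. ✗
w: p is T, <><>p is T. ✓
x: p is T, <><>p is T. ✓
y: p is F, <><>p is T. ✗
z: p is T, <><>p is T. ✓
— 6 worlds.
For [](p | []p):
s: successors {s, v, w, y}; p | []p there: s:T, v:F, w:T, y:F. ✗
t: successors {s, t, v, w, y, z}; p | []p there: s:T, t:T, v:F, w:T, y:F, z:T. ✗
u: successors {t, u, v, x, y, z}; p | []p there: t:T, u:T, v:F, x:T, y:F, z:T. ✗
v: successors {s, t, u, v, x, y, z}; p | []p there: s:T, t:T, u:T, v:F, x:T, y:F, z:T. ✗
w: successors {s, t, v, w}; p | []p there: s:T, t:T, v:F, w:T. ✗
x: successors {s, t, w}; p | []p there: s:T, t:T, w:T. ✓
y: successors {s, t, u, v, w, x, y, z}; p | []p there: s:T, t:T, u:T, v:F, w:T, x:T, y:F, z:T. ✗
z: successors {u, v, y}; p | []p there: u:T, v:F, y:F. ✗
— 1 world.

6 and 1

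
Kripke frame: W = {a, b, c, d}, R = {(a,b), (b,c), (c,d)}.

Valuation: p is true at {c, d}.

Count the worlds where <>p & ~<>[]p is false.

a: <>p is F, ~<>[]p is F. ✗
b: <>p is T, ~<>[]p is F. ✗
c: <>p is T, ~<>[]p is F. ✗
d: <>p is F, ~<>[]p is T. ✗
Satisfying worlds: ∅.
So <>p & ~<>[]p fails at the other 4 worlds.

4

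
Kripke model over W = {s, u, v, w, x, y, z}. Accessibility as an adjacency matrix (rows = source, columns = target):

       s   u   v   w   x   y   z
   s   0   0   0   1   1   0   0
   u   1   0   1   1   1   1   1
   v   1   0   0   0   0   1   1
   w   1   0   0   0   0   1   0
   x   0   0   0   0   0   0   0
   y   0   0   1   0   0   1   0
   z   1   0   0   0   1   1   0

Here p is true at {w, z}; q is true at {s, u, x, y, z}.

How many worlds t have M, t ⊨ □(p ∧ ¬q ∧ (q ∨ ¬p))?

s: successors {w, x}; p ∧ ¬q ∧ (q ∨ ¬p) there: w:F, x:F. ✗
u: successors {s, v, w, x, y, z}; p ∧ ¬q ∧ (q ∨ ¬p) there: s:F, v:F, w:F, x:F, y:F, z:F. ✗
v: successors {s, y, z}; p ∧ ¬q ∧ (q ∨ ¬p) there: s:F, y:F, z:F. ✗
w: successors {s, y}; p ∧ ¬q ∧ (q ∨ ¬p) there: s:F, y:F. ✗
x: no successors, so □(p ∧ ¬q ∧ (q ∨ ¬p)) holds vacuously. ✓
y: successors {v, y}; p ∧ ¬q ∧ (q ∨ ¬p) there: v:F, y:F. ✗
z: successors {s, x, y}; p ∧ ¬q ∧ (q ∨ ¬p) there: s:F, x:F, y:F. ✗
Satisfying worlds: {x}.

1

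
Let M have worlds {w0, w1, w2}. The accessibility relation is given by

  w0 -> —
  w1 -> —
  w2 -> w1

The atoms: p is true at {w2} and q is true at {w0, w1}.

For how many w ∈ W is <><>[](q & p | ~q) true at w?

w0: no successors, so <><>[](q & p | ~q) fails. ✗
w1: no successors, so <><>[](q & p | ~q) fails. ✗
w2: successors {w1}; <>[](q & p | ~q) there: w1:F. ✗
Satisfying worlds: ∅.

0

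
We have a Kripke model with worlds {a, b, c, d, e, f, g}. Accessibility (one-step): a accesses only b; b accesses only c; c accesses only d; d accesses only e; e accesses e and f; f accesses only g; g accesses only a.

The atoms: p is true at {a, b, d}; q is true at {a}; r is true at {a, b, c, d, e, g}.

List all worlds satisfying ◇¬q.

{a, b, c, d, e, f}

a: successors {b}; ¬q there: b:T. ✓
b: successors {c}; ¬q there: c:T. ✓
c: successors {d}; ¬q there: d:T. ✓
d: successors {e}; ¬q there: e:T. ✓
e: successors {e, f}; ¬q there: e:T, f:T. ✓
f: successors {g}; ¬q there: g:T. ✓
g: successors {a}; ¬q there: a:F. ✗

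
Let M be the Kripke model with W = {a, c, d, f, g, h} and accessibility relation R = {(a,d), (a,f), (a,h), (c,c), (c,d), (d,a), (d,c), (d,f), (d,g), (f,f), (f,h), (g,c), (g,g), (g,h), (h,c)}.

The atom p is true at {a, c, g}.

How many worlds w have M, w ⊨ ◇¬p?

a: successors {d, f, h}; ¬p there: d:T, f:T, h:T. ✓
c: successors {c, d}; ¬p there: c:F, d:T. ✓
d: successors {a, c, f, g}; ¬p there: a:F, c:F, f:T, g:F. ✓
f: successors {f, h}; ¬p there: f:T, h:T. ✓
g: successors {c, g, h}; ¬p there: c:F, g:F, h:T. ✓
h: successors {c}; ¬p there: c:F. ✗
Satisfying worlds: {a, c, d, f, g}.

5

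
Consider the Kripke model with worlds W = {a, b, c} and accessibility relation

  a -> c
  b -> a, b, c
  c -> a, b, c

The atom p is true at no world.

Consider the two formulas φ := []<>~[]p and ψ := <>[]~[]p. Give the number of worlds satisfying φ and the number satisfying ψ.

3 and 3

For []<>~[]p:
a: successors {c}; <>~[]p there: c:T. ✓
b: successors {a, b, c}; <>~[]p there: a:T, b:T, c:T. ✓
c: successors {a, b, c}; <>~[]p there: a:T, b:T, c:T. ✓
— 3 worlds.
For <>[]~[]p:
a: successors {c}; []~[]p there: c:T. ✓
b: successors {a, b, c}; []~[]p there: a:T, b:T, c:T. ✓
c: successors {a, b, c}; []~[]p there: a:T, b:T, c:T. ✓
— 3 worlds.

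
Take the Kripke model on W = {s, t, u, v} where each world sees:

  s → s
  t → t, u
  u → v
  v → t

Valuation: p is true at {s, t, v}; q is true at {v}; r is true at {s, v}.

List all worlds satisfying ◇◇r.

{s, t}

s: successors {s}; ◇r there: s:T. ✓
t: successors {t, u}; ◇r there: t:F, u:T. ✓
u: successors {v}; ◇r there: v:F. ✗
v: successors {t}; ◇r there: t:F. ✗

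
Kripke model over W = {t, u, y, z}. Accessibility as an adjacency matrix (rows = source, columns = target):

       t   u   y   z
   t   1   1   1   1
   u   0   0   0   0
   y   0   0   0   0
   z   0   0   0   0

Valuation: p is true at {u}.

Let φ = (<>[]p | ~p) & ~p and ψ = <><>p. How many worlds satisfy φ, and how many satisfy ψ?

3 and 1

For (<>[]p | ~p) & ~p:
t: <>[]p | ~p is T, ~p is T. ✓
u: <>[]p | ~p is F, ~p is F. ✗
y: <>[]p | ~p is T, ~p is T. ✓
z: <>[]p | ~p is T, ~p is T. ✓
— 3 worlds.
For <><>p:
t: successors {t, u, y, z}; <>p there: t:T, u:F, y:F, z:F. ✓
u: no successors, so <><>p fails. ✗
y: no successors, so <><>p fails. ✗
z: no successors, so <><>p fails. ✗
— 1 world.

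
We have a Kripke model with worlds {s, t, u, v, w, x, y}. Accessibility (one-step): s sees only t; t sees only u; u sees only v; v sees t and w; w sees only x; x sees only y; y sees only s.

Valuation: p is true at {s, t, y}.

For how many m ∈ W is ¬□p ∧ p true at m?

1

s: ¬□p is F, p is T. ✗
t: ¬□p is T, p is T. ✓
u: ¬□p is T, p is F. ✗
v: ¬□p is T, p is F. ✗
w: ¬□p is T, p is F. ✗
x: ¬□p is F, p is F. ✗
y: ¬□p is F, p is T. ✗
Satisfying worlds: {t}.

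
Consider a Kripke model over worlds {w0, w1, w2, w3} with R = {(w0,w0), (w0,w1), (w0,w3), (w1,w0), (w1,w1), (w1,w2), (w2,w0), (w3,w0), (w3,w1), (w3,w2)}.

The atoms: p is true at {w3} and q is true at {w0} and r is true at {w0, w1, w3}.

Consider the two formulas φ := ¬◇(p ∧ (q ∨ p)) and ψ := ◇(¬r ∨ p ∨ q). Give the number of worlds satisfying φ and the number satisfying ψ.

For ¬◇(p ∧ (q ∨ p)):
w0: ◇(p ∧ (q ∨ p)) is T. ✗
w1: ◇(p ∧ (q ∨ p)) is F. ✓
w2: ◇(p ∧ (q ∨ p)) is F. ✓
w3: ◇(p ∧ (q ∨ p)) is F. ✓
— 3 worlds.
For ◇(¬r ∨ p ∨ q):
w0: successors {w0, w1, w3}; ¬r ∨ p ∨ q there: w0:T, w1:F, w3:T. ✓
w1: successors {w0, w1, w2}; ¬r ∨ p ∨ q there: w0:T, w1:F, w2:T. ✓
w2: successors {w0}; ¬r ∨ p ∨ q there: w0:T. ✓
w3: successors {w0, w1, w2}; ¬r ∨ p ∨ q there: w0:T, w1:F, w2:T. ✓
— 4 worlds.

3 and 4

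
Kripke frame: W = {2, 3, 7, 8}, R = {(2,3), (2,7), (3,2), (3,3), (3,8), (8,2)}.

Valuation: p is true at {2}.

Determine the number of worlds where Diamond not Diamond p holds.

2: successors {3, 7}; not Diamond p there: 3:F, 7:T. ✓
3: successors {2, 3, 8}; not Diamond p there: 2:T, 3:F, 8:F. ✓
7: no successors, so Diamond not Diamond p fails. ✗
8: successors {2}; not Diamond p there: 2:T. ✓
Satisfying worlds: {2, 3, 8}.

3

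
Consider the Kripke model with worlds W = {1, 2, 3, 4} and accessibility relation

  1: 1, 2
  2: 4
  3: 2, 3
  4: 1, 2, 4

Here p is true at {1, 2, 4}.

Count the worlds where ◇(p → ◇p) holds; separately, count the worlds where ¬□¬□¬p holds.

4 and 0

For ◇(p → ◇p):
1: successors {1, 2}; p → ◇p there: 1:T, 2:T. ✓
2: successors {4}; p → ◇p there: 4:T. ✓
3: successors {2, 3}; p → ◇p there: 2:T, 3:T. ✓
4: successors {1, 2, 4}; p → ◇p there: 1:T, 2:T, 4:T. ✓
— 4 worlds.
For ¬□¬□¬p:
1: □¬□¬p is T. ✗
2: □¬□¬p is T. ✗
3: □¬□¬p is T. ✗
4: □¬□¬p is T. ✗
— 0 worlds.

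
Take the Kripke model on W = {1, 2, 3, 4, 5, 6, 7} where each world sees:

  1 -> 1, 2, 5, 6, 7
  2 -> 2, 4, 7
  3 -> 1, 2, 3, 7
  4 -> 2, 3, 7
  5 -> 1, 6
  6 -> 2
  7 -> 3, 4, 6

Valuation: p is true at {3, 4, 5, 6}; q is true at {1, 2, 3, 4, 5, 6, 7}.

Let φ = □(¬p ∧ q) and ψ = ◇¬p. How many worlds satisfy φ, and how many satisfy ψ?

1 and 6

For □(¬p ∧ q):
1: successors {1, 2, 5, 6, 7}; ¬p ∧ q there: 1:T, 2:T, 5:F, 6:F, 7:T. ✗
2: successors {2, 4, 7}; ¬p ∧ q there: 2:T, 4:F, 7:T. ✗
3: successors {1, 2, 3, 7}; ¬p ∧ q there: 1:T, 2:T, 3:F, 7:T. ✗
4: successors {2, 3, 7}; ¬p ∧ q there: 2:T, 3:F, 7:T. ✗
5: successors {1, 6}; ¬p ∧ q there: 1:T, 6:F. ✗
6: successors {2}; ¬p ∧ q there: 2:T. ✓
7: successors {3, 4, 6}; ¬p ∧ q there: 3:F, 4:F, 6:F. ✗
— 1 world.
For ◇¬p:
1: successors {1, 2, 5, 6, 7}; ¬p there: 1:T, 2:T, 5:F, 6:F, 7:T. ✓
2: successors {2, 4, 7}; ¬p there: 2:T, 4:F, 7:T. ✓
3: successors {1, 2, 3, 7}; ¬p there: 1:T, 2:T, 3:F, 7:T. ✓
4: successors {2, 3, 7}; ¬p there: 2:T, 3:F, 7:T. ✓
5: successors {1, 6}; ¬p there: 1:T, 6:F. ✓
6: successors {2}; ¬p there: 2:T. ✓
7: successors {3, 4, 6}; ¬p there: 3:F, 4:F, 6:F. ✗
— 6 worlds.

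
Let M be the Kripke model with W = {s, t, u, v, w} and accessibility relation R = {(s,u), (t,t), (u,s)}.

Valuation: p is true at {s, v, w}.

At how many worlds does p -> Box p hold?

s: p is T, Box p is F. ✗
t: p is F, Box p is F. ✓
u: p is F, Box p is T. ✓
v: p is T, Box p is T. ✓
w: p is T, Box p is T. ✓
Satisfying worlds: {t, u, v, w}.

4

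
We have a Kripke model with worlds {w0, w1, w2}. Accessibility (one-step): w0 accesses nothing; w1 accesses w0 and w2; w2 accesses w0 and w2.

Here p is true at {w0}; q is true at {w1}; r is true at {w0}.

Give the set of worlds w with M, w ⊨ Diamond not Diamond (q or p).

{w1, w2}

w0: no successors, so Diamond not Diamond (q or p) fails. ✗
w1: successors {w0, w2}; not Diamond (q or p) there: w0:T, w2:F. ✓
w2: successors {w0, w2}; not Diamond (q or p) there: w0:T, w2:F. ✓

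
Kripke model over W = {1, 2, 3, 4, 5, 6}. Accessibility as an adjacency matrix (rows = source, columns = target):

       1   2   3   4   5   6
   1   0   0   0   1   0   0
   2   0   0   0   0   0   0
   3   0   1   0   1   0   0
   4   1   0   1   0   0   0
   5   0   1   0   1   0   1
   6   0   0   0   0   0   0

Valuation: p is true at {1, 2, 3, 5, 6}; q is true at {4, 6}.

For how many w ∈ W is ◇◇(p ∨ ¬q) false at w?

2

1: successors {4}; ◇(p ∨ ¬q) there: 4:T. ✓
2: no successors, so ◇◇(p ∨ ¬q) fails. ✗
3: successors {2, 4}; ◇(p ∨ ¬q) there: 2:F, 4:T. ✓
4: successors {1, 3}; ◇(p ∨ ¬q) there: 1:F, 3:T. ✓
5: successors {2, 4, 6}; ◇(p ∨ ¬q) there: 2:F, 4:T, 6:F. ✓
6: no successors, so ◇◇(p ∨ ¬q) fails. ✗
Satisfying worlds: {1, 3, 4, 5}.
So ◇◇(p ∨ ¬q) fails at the other 2 worlds.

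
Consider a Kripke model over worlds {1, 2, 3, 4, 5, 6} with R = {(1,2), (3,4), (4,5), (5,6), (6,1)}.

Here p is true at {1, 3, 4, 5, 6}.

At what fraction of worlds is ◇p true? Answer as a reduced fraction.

2/3

1: successors {2}; p there: 2:F. ✗
2: no successors, so ◇p fails. ✗
3: successors {4}; p there: 4:T. ✓
4: successors {5}; p there: 5:T. ✓
5: successors {6}; p there: 6:T. ✓
6: successors {1}; p there: 1:T. ✓
That's 4 of 6 worlds, so 4/6 = 2/3.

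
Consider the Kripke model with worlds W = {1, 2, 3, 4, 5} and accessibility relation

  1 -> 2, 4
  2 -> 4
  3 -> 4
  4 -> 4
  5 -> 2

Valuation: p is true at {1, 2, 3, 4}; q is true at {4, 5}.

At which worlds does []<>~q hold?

∅

1: successors {2, 4}; <>~q there: 2:F, 4:F. ✗
2: successors {4}; <>~q there: 4:F. ✗
3: successors {4}; <>~q there: 4:F. ✗
4: successors {4}; <>~q there: 4:F. ✗
5: successors {2}; <>~q there: 2:F. ✗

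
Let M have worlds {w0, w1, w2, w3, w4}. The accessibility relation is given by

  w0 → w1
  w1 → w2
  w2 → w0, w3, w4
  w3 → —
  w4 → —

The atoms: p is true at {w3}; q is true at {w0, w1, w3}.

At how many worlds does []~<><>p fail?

1

w0: successors {w1}; ~<><>p there: w1:F. ✗
w1: successors {w2}; ~<><>p there: w2:T. ✓
w2: successors {w0, w3, w4}; ~<><>p there: w0:T, w3:T, w4:T. ✓
w3: no successors, so []~<><>p holds vacuously. ✓
w4: no successors, so []~<><>p holds vacuously. ✓
Satisfying worlds: {w1, w2, w3, w4}.
So []~<><>p fails at the other 1 world.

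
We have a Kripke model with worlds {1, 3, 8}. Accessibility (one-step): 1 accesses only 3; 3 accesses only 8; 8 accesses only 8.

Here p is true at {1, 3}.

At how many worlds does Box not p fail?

1

1: successors {3}; not p there: 3:F. ✗
3: successors {8}; not p there: 8:T. ✓
8: successors {8}; not p there: 8:T. ✓
Satisfying worlds: {3, 8}.
So Box not p fails at the other 1 world.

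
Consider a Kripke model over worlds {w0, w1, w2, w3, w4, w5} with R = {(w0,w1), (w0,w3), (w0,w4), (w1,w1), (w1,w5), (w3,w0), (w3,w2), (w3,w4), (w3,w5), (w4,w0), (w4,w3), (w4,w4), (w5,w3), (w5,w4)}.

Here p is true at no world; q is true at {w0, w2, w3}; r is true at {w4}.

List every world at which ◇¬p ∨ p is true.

w0: ◇¬p is T, p is F. ✓
w1: ◇¬p is T, p is F. ✓
w2: ◇¬p is F, p is F. ✗
w3: ◇¬p is T, p is F. ✓
w4: ◇¬p is T, p is F. ✓
w5: ◇¬p is T, p is F. ✓

{w0, w1, w3, w4, w5}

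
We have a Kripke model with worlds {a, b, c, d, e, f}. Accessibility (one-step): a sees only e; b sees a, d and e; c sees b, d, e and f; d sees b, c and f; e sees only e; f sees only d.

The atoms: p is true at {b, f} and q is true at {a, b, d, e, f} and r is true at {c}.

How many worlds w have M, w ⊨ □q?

5

a: successors {e}; q there: e:T. ✓
b: successors {a, d, e}; q there: a:T, d:T, e:T. ✓
c: successors {b, d, e, f}; q there: b:T, d:T, e:T, f:T. ✓
d: successors {b, c, f}; q there: b:T, c:F, f:T. ✗
e: successors {e}; q there: e:T. ✓
f: successors {d}; q there: d:T. ✓
Satisfying worlds: {a, b, c, e, f}.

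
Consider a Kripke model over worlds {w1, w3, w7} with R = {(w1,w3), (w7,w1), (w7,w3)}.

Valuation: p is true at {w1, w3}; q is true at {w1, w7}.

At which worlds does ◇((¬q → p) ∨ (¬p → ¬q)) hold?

{w1, w7}

w1: successors {w3}; (¬q → p) ∨ (¬p → ¬q) there: w3:T. ✓
w3: no successors, so ◇((¬q → p) ∨ (¬p → ¬q)) fails. ✗
w7: successors {w1, w3}; (¬q → p) ∨ (¬p → ¬q) there: w1:T, w3:T. ✓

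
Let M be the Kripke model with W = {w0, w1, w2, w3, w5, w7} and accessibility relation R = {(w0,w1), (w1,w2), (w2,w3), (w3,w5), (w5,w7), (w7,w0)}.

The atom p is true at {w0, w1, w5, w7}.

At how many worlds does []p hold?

4

w0: successors {w1}; p there: w1:T. ✓
w1: successors {w2}; p there: w2:F. ✗
w2: successors {w3}; p there: w3:F. ✗
w3: successors {w5}; p there: w5:T. ✓
w5: successors {w7}; p there: w7:T. ✓
w7: successors {w0}; p there: w0:T. ✓
Satisfying worlds: {w0, w3, w5, w7}.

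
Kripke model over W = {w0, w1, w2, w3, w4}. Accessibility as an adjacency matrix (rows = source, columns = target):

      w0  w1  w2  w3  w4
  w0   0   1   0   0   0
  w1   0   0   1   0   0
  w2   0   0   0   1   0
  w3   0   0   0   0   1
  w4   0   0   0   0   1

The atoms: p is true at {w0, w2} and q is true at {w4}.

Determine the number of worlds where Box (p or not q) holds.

3

w0: successors {w1}; p or not q there: w1:T. ✓
w1: successors {w2}; p or not q there: w2:T. ✓
w2: successors {w3}; p or not q there: w3:T. ✓
w3: successors {w4}; p or not q there: w4:F. ✗
w4: successors {w4}; p or not q there: w4:F. ✗
Satisfying worlds: {w0, w1, w2}.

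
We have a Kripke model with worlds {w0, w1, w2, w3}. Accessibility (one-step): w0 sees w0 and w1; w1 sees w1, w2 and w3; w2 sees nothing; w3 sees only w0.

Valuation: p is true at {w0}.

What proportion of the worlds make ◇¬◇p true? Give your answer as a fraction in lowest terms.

1/2

w0: successors {w0, w1}; ¬◇p there: w0:F, w1:T. ✓
w1: successors {w1, w2, w3}; ¬◇p there: w1:T, w2:T, w3:F. ✓
w2: no successors, so ◇¬◇p fails. ✗
w3: successors {w0}; ¬◇p there: w0:F. ✗
That's 2 of 4 worlds, so 2/4 = 1/2.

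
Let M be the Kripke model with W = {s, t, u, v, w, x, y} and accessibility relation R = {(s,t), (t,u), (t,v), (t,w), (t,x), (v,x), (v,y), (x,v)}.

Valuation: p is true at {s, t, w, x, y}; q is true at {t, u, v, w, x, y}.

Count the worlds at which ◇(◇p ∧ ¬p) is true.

s: successors {t}; ◇p ∧ ¬p there: t:F. ✗
t: successors {u, v, w, x}; ◇p ∧ ¬p there: u:F, v:T, w:F, x:F. ✓
u: no successors, so ◇(◇p ∧ ¬p) fails. ✗
v: successors {x, y}; ◇p ∧ ¬p there: x:F, y:F. ✗
w: no successors, so ◇(◇p ∧ ¬p) fails. ✗
x: successors {v}; ◇p ∧ ¬p there: v:T. ✓
y: no successors, so ◇(◇p ∧ ¬p) fails. ✗
Satisfying worlds: {t, x}.

2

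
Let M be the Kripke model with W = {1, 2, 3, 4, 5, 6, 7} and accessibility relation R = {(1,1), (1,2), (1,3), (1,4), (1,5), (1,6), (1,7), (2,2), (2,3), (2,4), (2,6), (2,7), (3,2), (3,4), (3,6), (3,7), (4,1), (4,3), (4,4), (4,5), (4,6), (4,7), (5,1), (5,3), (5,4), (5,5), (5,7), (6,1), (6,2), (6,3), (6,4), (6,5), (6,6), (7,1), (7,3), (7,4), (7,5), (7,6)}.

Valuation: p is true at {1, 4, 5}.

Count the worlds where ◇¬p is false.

0

1: successors {1, 2, 3, 4, 5, 6, 7}; ¬p there: 1:F, 2:T, 3:T, 4:F, 5:F, 6:T, 7:T. ✓
2: successors {2, 3, 4, 6, 7}; ¬p there: 2:T, 3:T, 4:F, 6:T, 7:T. ✓
3: successors {2, 4, 6, 7}; ¬p there: 2:T, 4:F, 6:T, 7:T. ✓
4: successors {1, 3, 4, 5, 6, 7}; ¬p there: 1:F, 3:T, 4:F, 5:F, 6:T, 7:T. ✓
5: successors {1, 3, 4, 5, 7}; ¬p there: 1:F, 3:T, 4:F, 5:F, 7:T. ✓
6: successors {1, 2, 3, 4, 5, 6}; ¬p there: 1:F, 2:T, 3:T, 4:F, 5:F, 6:T. ✓
7: successors {1, 3, 4, 5, 6}; ¬p there: 1:F, 3:T, 4:F, 5:F, 6:T. ✓
Satisfying worlds: {1, 2, 3, 4, 5, 6, 7}.
So ◇¬p fails at the other 0 worlds.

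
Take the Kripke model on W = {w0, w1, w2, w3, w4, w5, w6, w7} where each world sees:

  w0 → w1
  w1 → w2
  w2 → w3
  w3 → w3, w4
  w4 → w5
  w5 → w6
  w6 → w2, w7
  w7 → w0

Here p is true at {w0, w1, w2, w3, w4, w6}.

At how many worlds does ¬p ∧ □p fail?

w0: ¬p is F, □p is T. ✗
w1: ¬p is F, □p is T. ✗
w2: ¬p is F, □p is T. ✗
w3: ¬p is F, □p is T. ✗
w4: ¬p is F, □p is F. ✗
w5: ¬p is T, □p is T. ✓
w6: ¬p is F, □p is F. ✗
w7: ¬p is T, □p is T. ✓
Satisfying worlds: {w5, w7}.
So ¬p ∧ □p fails at the other 6 worlds.

6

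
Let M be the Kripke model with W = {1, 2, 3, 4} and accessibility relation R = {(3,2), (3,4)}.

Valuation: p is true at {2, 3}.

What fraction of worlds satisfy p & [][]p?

1/2

1: p is F, [][]p is T. ✗
2: p is T, [][]p is T. ✓
3: p is T, [][]p is T. ✓
4: p is F, [][]p is T. ✗
That's 2 of 4 worlds, so 2/4 = 1/2.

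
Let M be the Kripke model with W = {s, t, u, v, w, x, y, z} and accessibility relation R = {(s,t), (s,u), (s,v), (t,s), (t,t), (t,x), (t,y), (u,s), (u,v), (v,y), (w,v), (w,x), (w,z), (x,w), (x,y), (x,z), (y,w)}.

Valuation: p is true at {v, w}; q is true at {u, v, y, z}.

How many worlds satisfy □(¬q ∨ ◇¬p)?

4

s: successors {t, u, v}; ¬q ∨ ◇¬p there: t:T, u:T, v:T. ✓
t: successors {s, t, x, y}; ¬q ∨ ◇¬p there: s:T, t:T, x:T, y:F. ✗
u: successors {s, v}; ¬q ∨ ◇¬p there: s:T, v:T. ✓
v: successors {y}; ¬q ∨ ◇¬p there: y:F. ✗
w: successors {v, x, z}; ¬q ∨ ◇¬p there: v:T, x:T, z:F. ✗
x: successors {w, y, z}; ¬q ∨ ◇¬p there: w:T, y:F, z:F. ✗
y: successors {w}; ¬q ∨ ◇¬p there: w:T. ✓
z: no successors, so □(¬q ∨ ◇¬p) holds vacuously. ✓
Satisfying worlds: {s, u, y, z}.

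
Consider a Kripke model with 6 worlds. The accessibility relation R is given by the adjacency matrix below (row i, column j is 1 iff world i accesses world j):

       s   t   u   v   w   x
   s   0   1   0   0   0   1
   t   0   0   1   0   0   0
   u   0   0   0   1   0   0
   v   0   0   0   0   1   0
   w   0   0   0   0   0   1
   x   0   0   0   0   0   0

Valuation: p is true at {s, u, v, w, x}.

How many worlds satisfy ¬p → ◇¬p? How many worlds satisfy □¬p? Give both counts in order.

For ¬p → ◇¬p:
s: ¬p is F, ◇¬p is T. ✓
t: ¬p is T, ◇¬p is F. ✗
u: ¬p is F, ◇¬p is F. ✓
v: ¬p is F, ◇¬p is F. ✓
w: ¬p is F, ◇¬p is F. ✓
x: ¬p is F, ◇¬p is F. ✓
— 5 worlds.
For □¬p:
s: successors {t, x}; ¬p there: t:T, x:F. ✗
t: successors {u}; ¬p there: u:F. ✗
u: successors {v}; ¬p there: v:F. ✗
v: successors {w}; ¬p there: w:F. ✗
w: successors {x}; ¬p there: x:F. ✗
x: no successors, so □¬p holds vacuously. ✓
— 1 world.

5 and 1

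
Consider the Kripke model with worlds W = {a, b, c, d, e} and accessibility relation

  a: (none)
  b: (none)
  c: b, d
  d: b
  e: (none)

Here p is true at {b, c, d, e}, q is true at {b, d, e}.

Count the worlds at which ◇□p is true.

a: no successors, so ◇□p fails. ✗
b: no successors, so ◇□p fails. ✗
c: successors {b, d}; □p there: b:T, d:T. ✓
d: successors {b}; □p there: b:T. ✓
e: no successors, so ◇□p fails. ✗
Satisfying worlds: {c, d}.

2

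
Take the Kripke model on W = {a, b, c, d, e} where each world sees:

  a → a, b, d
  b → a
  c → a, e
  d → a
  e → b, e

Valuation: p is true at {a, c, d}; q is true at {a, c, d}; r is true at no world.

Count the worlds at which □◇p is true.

a: successors {a, b, d}; ◇p there: a:T, b:T, d:T. ✓
b: successors {a}; ◇p there: a:T. ✓
c: successors {a, e}; ◇p there: a:T, e:F. ✗
d: successors {a}; ◇p there: a:T. ✓
e: successors {b, e}; ◇p there: b:T, e:F. ✗
Satisfying worlds: {a, b, d}.

3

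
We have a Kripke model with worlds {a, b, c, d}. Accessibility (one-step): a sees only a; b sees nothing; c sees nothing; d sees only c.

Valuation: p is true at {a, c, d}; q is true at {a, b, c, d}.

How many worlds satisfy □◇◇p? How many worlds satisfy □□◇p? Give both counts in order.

3 and 4

For □◇◇p:
a: successors {a}; ◇◇p there: a:T. ✓
b: no successors, so □◇◇p holds vacuously. ✓
c: no successors, so □◇◇p holds vacuously. ✓
d: successors {c}; ◇◇p there: c:F. ✗
— 3 worlds.
For □□◇p:
a: successors {a}; □◇p there: a:T. ✓
b: no successors, so □□◇p holds vacuously. ✓
c: no successors, so □□◇p holds vacuously. ✓
d: successors {c}; □◇p there: c:T. ✓
— 4 worlds.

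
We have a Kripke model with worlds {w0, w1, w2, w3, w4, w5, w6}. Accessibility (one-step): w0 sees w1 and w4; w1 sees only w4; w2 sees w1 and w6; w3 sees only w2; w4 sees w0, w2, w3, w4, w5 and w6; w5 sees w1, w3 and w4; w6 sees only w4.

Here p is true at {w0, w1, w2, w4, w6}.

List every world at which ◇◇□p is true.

{w0, w1, w3, w4, w5, w6}

w0: successors {w1, w4}; ◇□p there: w1:F, w4:T. ✓
w1: successors {w4}; ◇□p there: w4:T. ✓
w2: successors {w1, w6}; ◇□p there: w1:F, w6:F. ✗
w3: successors {w2}; ◇□p there: w2:T. ✓
w4: successors {w0, w2, w3, w4, w5, w6}; ◇□p there: w0:T, w2:T, w3:T, w4:T, w5:T, w6:F. ✓
w5: successors {w1, w3, w4}; ◇□p there: w1:F, w3:T, w4:T. ✓
w6: successors {w4}; ◇□p there: w4:T. ✓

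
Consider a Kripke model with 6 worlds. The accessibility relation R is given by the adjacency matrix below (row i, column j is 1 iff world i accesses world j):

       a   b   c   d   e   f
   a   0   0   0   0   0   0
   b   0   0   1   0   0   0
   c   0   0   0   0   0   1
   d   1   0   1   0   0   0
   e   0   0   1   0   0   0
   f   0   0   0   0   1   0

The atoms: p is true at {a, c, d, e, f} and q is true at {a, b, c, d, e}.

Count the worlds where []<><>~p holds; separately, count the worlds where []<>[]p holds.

For []<><>~p:
a: no successors, so []<><>~p holds vacuously. ✓
b: successors {c}; <><>~p there: c:F. ✗
c: successors {f}; <><>~p there: f:F. ✗
d: successors {a, c}; <><>~p there: a:F, c:F. ✗
e: successors {c}; <><>~p there: c:F. ✗
f: successors {e}; <><>~p there: e:F. ✗
— 1 world.
For []<>[]p:
a: no successors, so []<>[]p holds vacuously. ✓
b: successors {c}; <>[]p there: c:T. ✓
c: successors {f}; <>[]p there: f:T. ✓
d: successors {a, c}; <>[]p there: a:F, c:T. ✗
e: successors {c}; <>[]p there: c:T. ✓
f: successors {e}; <>[]p there: e:T. ✓
— 5 worlds.

1 and 5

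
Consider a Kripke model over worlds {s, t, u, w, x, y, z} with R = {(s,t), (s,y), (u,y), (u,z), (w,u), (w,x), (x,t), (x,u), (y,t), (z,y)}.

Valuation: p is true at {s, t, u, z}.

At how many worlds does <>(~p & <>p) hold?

s: successors {t, y}; ~p & <>p there: t:F, y:T. ✓
t: no successors, so <>(~p & <>p) fails. ✗
u: successors {y, z}; ~p & <>p there: y:T, z:F. ✓
w: successors {u, x}; ~p & <>p there: u:F, x:T. ✓
x: successors {t, u}; ~p & <>p there: t:F, u:F. ✗
y: successors {t}; ~p & <>p there: t:F. ✗
z: successors {y}; ~p & <>p there: y:T. ✓
Satisfying worlds: {s, u, w, z}.

4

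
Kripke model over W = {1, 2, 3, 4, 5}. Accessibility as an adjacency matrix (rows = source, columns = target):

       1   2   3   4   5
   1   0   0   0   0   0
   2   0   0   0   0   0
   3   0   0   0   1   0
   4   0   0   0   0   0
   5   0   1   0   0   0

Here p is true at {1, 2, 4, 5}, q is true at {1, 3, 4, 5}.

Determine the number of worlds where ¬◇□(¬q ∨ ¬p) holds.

1: ◇□(¬q ∨ ¬p) is F. ✓
2: ◇□(¬q ∨ ¬p) is F. ✓
3: ◇□(¬q ∨ ¬p) is T. ✗
4: ◇□(¬q ∨ ¬p) is F. ✓
5: ◇□(¬q ∨ ¬p) is T. ✗
Satisfying worlds: {1, 2, 4}.

3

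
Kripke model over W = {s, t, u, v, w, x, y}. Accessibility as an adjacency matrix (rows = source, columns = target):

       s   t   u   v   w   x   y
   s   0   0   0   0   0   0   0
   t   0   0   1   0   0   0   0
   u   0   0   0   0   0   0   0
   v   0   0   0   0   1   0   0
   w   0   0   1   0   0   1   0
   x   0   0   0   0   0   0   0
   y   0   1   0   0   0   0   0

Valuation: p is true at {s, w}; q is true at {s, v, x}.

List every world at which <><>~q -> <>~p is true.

s: <><>~q is F, <>~p is F. ✓
t: <><>~q is F, <>~p is T. ✓
u: <><>~q is F, <>~p is F. ✓
v: <><>~q is T, <>~p is F. ✗
w: <><>~q is F, <>~p is T. ✓
x: <><>~q is F, <>~p is F. ✓
y: <><>~q is T, <>~p is T. ✓

{s, t, u, w, x, y}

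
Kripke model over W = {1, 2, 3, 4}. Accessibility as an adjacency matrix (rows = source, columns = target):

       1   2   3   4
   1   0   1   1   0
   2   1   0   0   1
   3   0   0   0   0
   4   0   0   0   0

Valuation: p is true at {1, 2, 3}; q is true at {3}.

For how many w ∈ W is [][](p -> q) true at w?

2

1: successors {2, 3}; [](p -> q) there: 2:F, 3:T. ✗
2: successors {1, 4}; [](p -> q) there: 1:F, 4:T. ✗
3: no successors, so [][](p -> q) holds vacuously. ✓
4: no successors, so [][](p -> q) holds vacuously. ✓
Satisfying worlds: {3, 4}.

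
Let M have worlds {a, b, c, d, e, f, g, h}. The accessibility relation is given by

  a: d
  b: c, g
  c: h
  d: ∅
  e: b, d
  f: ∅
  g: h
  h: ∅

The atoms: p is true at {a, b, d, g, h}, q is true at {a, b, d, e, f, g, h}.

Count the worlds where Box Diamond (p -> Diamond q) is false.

5

a: successors {d}; Diamond (p -> Diamond q) there: d:F. ✗
b: successors {c, g}; Diamond (p -> Diamond q) there: c:F, g:F. ✗
c: successors {h}; Diamond (p -> Diamond q) there: h:F. ✗
d: no successors, so Box Diamond (p -> Diamond q) holds vacuously. ✓
e: successors {b, d}; Diamond (p -> Diamond q) there: b:T, d:F. ✗
f: no successors, so Box Diamond (p -> Diamond q) holds vacuously. ✓
g: successors {h}; Diamond (p -> Diamond q) there: h:F. ✗
h: no successors, so Box Diamond (p -> Diamond q) holds vacuously. ✓
Satisfying worlds: {d, f, h}.
So Box Diamond (p -> Diamond q) fails at the other 5 worlds.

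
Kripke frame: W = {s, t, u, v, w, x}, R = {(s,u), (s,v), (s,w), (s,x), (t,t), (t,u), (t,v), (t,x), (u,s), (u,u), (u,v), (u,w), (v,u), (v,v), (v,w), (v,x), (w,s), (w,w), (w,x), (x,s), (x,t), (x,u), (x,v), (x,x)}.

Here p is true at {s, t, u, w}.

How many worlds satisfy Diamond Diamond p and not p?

2

s: Diamond Diamond p is T, not p is F. ✗
t: Diamond Diamond p is T, not p is F. ✗
u: Diamond Diamond p is T, not p is F. ✗
v: Diamond Diamond p is T, not p is T. ✓
w: Diamond Diamond p is T, not p is F. ✗
x: Diamond Diamond p is T, not p is T. ✓
Satisfying worlds: {v, x}.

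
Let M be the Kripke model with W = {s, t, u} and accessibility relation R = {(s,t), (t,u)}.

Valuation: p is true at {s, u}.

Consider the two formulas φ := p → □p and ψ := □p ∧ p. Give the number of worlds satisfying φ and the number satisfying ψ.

2 and 1

For p → □p:
s: p is T, □p is F. ✗
t: p is F, □p is T. ✓
u: p is T, □p is T. ✓
— 2 worlds.
For □p ∧ p:
s: □p is F, p is T. ✗
t: □p is T, p is F. ✗
u: □p is T, p is T. ✓
— 1 world.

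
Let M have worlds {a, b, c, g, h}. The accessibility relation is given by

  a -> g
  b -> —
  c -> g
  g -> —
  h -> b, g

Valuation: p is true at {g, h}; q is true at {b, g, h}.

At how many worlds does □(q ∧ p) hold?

4

a: successors {g}; q ∧ p there: g:T. ✓
b: no successors, so □(q ∧ p) holds vacuously. ✓
c: successors {g}; q ∧ p there: g:T. ✓
g: no successors, so □(q ∧ p) holds vacuously. ✓
h: successors {b, g}; q ∧ p there: b:F, g:T. ✗
Satisfying worlds: {a, b, c, g}.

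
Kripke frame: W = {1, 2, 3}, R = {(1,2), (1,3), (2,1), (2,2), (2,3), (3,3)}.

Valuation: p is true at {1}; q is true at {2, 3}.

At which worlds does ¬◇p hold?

1: ◇p is F. ✓
2: ◇p is T. ✗
3: ◇p is F. ✓

{1, 3}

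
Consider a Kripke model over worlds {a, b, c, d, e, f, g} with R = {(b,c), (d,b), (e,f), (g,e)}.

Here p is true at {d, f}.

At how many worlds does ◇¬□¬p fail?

6

a: no successors, so ◇¬□¬p fails. ✗
b: successors {c}; ¬□¬p there: c:F. ✗
c: no successors, so ◇¬□¬p fails. ✗
d: successors {b}; ¬□¬p there: b:F. ✗
e: successors {f}; ¬□¬p there: f:F. ✗
f: no successors, so ◇¬□¬p fails. ✗
g: successors {e}; ¬□¬p there: e:T. ✓
Satisfying worlds: {g}.
So ◇¬□¬p fails at the other 6 worlds.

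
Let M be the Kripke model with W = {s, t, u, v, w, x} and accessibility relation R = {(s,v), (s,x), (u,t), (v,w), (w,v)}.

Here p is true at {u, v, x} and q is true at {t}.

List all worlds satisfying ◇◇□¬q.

s: successors {v, x}; ◇□¬q there: v:T, x:F. ✓
t: no successors, so ◇◇□¬q fails. ✗
u: successors {t}; ◇□¬q there: t:F. ✗
v: successors {w}; ◇□¬q there: w:T. ✓
w: successors {v}; ◇□¬q there: v:T. ✓
x: no successors, so ◇◇□¬q fails. ✗

{s, v, w}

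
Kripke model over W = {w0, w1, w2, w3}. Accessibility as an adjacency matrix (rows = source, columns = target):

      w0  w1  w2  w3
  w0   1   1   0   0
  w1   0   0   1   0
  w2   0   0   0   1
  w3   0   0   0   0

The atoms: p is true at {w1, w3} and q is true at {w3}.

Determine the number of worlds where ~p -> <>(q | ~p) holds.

w0: ~p is T, <>(q | ~p) is T. ✓
w1: ~p is F, <>(q | ~p) is T. ✓
w2: ~p is T, <>(q | ~p) is T. ✓
w3: ~p is F, <>(q | ~p) is F. ✓
Satisfying worlds: {w0, w1, w2, w3}.

4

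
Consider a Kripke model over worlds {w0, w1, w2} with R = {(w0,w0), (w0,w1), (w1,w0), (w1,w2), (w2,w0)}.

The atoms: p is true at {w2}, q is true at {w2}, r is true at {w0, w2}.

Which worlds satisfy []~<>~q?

w0: successors {w0, w1}; ~<>~q there: w0:F, w1:F. ✗
w1: successors {w0, w2}; ~<>~q there: w0:F, w2:F. ✗
w2: successors {w0}; ~<>~q there: w0:F. ✗

∅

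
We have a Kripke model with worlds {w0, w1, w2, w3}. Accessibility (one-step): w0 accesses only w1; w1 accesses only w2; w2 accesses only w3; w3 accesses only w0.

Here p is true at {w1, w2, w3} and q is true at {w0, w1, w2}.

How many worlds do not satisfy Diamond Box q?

1

w0: successors {w1}; Box q there: w1:T. ✓
w1: successors {w2}; Box q there: w2:F. ✗
w2: successors {w3}; Box q there: w3:T. ✓
w3: successors {w0}; Box q there: w0:T. ✓
Satisfying worlds: {w0, w2, w3}.
So Diamond Box q fails at the other 1 world.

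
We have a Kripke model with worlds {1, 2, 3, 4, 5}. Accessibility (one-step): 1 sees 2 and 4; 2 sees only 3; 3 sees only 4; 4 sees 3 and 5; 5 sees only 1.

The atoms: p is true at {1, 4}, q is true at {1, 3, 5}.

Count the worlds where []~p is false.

3

1: successors {2, 4}; ~p there: 2:T, 4:F. ✗
2: successors {3}; ~p there: 3:T. ✓
3: successors {4}; ~p there: 4:F. ✗
4: successors {3, 5}; ~p there: 3:T, 5:T. ✓
5: successors {1}; ~p there: 1:F. ✗
Satisfying worlds: {2, 4}.
So []~p fails at the other 3 worlds.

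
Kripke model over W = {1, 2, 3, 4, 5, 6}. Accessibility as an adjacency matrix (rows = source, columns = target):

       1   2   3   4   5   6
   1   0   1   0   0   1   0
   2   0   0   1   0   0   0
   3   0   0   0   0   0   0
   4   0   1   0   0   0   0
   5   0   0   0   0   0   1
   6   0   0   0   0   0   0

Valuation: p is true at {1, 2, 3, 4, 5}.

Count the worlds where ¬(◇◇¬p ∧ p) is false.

1

1: ◇◇¬p ∧ p is T. ✗
2: ◇◇¬p ∧ p is F. ✓
3: ◇◇¬p ∧ p is F. ✓
4: ◇◇¬p ∧ p is F. ✓
5: ◇◇¬p ∧ p is F. ✓
6: ◇◇¬p ∧ p is F. ✓
Satisfying worlds: {2, 3, 4, 5, 6}.
So ¬(◇◇¬p ∧ p) fails at the other 1 world.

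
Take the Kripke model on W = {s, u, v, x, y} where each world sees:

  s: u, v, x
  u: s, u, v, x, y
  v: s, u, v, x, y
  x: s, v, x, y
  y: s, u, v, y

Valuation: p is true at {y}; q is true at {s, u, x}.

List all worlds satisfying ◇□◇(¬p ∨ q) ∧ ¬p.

{s, u, v, x}

s: ◇□◇(¬p ∨ q) is T, ¬p is T. ✓
u: ◇□◇(¬p ∨ q) is T, ¬p is T. ✓
v: ◇□◇(¬p ∨ q) is T, ¬p is T. ✓
x: ◇□◇(¬p ∨ q) is T, ¬p is T. ✓
y: ◇□◇(¬p ∨ q) is T, ¬p is F. ✗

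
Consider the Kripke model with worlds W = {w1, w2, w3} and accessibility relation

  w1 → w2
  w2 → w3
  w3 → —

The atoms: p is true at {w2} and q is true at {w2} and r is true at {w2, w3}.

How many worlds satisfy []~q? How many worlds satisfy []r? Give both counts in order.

2 and 3

For []~q:
w1: successors {w2}; ~q there: w2:F. ✗
w2: successors {w3}; ~q there: w3:T. ✓
w3: no successors, so []~q holds vacuously. ✓
— 2 worlds.
For []r:
w1: successors {w2}; r there: w2:T. ✓
w2: successors {w3}; r there: w3:T. ✓
w3: no successors, so []r holds vacuously. ✓
— 3 worlds.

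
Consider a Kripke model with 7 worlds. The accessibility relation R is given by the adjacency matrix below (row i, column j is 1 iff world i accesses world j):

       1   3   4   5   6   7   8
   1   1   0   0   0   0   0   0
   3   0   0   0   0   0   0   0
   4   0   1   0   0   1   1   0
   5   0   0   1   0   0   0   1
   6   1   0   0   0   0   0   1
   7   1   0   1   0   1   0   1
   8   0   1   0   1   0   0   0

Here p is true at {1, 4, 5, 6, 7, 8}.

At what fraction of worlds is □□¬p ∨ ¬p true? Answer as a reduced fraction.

1/7

1: □□¬p is F, ¬p is F. ✗
3: □□¬p is T, ¬p is T. ✓
4: □□¬p is F, ¬p is F. ✗
5: □□¬p is F, ¬p is F. ✗
6: □□¬p is F, ¬p is F. ✗
7: □□¬p is F, ¬p is F. ✗
8: □□¬p is F, ¬p is F. ✗
That's 1 of 7 worlds, so 1/7.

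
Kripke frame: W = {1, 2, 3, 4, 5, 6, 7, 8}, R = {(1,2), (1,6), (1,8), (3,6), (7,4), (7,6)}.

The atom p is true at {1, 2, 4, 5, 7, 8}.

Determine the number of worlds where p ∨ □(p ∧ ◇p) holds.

7

1: p is T, □(p ∧ ◇p) is F. ✓
2: p is T, □(p ∧ ◇p) is T. ✓
3: p is F, □(p ∧ ◇p) is F. ✗
4: p is T, □(p ∧ ◇p) is T. ✓
5: p is T, □(p ∧ ◇p) is T. ✓
6: p is F, □(p ∧ ◇p) is T. ✓
7: p is T, □(p ∧ ◇p) is F. ✓
8: p is T, □(p ∧ ◇p) is T. ✓
Satisfying worlds: {1, 2, 4, 5, 6, 7, 8}.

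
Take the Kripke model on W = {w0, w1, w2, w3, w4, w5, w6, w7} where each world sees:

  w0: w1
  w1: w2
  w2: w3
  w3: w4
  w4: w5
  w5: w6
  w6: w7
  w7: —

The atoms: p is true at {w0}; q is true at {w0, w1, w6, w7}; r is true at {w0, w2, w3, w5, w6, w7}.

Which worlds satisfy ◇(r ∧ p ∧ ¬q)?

w0: successors {w1}; r ∧ p ∧ ¬q there: w1:F. ✗
w1: successors {w2}; r ∧ p ∧ ¬q there: w2:F. ✗
w2: successors {w3}; r ∧ p ∧ ¬q there: w3:F. ✗
w3: successors {w4}; r ∧ p ∧ ¬q there: w4:F. ✗
w4: successors {w5}; r ∧ p ∧ ¬q there: w5:F. ✗
w5: successors {w6}; r ∧ p ∧ ¬q there: w6:F. ✗
w6: successors {w7}; r ∧ p ∧ ¬q there: w7:F. ✗
w7: no successors, so ◇(r ∧ p ∧ ¬q) fails. ✗

∅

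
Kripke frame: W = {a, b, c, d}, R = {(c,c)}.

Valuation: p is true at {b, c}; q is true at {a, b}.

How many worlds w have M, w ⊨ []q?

3

a: no successors, so []q holds vacuously. ✓
b: no successors, so []q holds vacuously. ✓
c: successors {c}; q there: c:F. ✗
d: no successors, so []q holds vacuously. ✓
Satisfying worlds: {a, b, d}.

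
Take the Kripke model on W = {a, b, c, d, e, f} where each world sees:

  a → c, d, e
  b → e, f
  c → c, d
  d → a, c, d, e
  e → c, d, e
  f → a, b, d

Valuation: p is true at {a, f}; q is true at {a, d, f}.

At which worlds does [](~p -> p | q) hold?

∅

a: successors {c, d, e}; ~p -> p | q there: c:F, d:T, e:F. ✗
b: successors {e, f}; ~p -> p | q there: e:F, f:T. ✗
c: successors {c, d}; ~p -> p | q there: c:F, d:T. ✗
d: successors {a, c, d, e}; ~p -> p | q there: a:T, c:F, d:T, e:F. ✗
e: successors {c, d, e}; ~p -> p | q there: c:F, d:T, e:F. ✗
f: successors {a, b, d}; ~p -> p | q there: a:T, b:F, d:T. ✗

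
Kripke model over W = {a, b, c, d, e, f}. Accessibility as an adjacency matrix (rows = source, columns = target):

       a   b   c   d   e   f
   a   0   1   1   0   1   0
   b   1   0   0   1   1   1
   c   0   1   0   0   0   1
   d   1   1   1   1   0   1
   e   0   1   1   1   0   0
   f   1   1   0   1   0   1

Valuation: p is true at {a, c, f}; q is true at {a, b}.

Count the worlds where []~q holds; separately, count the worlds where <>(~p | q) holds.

0 and 6

For []~q:
a: successors {b, c, e}; ~q there: b:F, c:T, e:T. ✗
b: successors {a, d, e, f}; ~q there: a:F, d:T, e:T, f:T. ✗
c: successors {b, f}; ~q there: b:F, f:T. ✗
d: successors {a, b, c, d, f}; ~q there: a:F, b:F, c:T, d:T, f:T. ✗
e: successors {b, c, d}; ~q there: b:F, c:T, d:T. ✗
f: successors {a, b, d, f}; ~q there: a:F, b:F, d:T, f:T. ✗
— 0 worlds.
For <>(~p | q):
a: successors {b, c, e}; ~p | q there: b:T, c:F, e:T. ✓
b: successors {a, d, e, f}; ~p | q there: a:T, d:T, e:T, f:F. ✓
c: successors {b, f}; ~p | q there: b:T, f:F. ✓
d: successors {a, b, c, d, f}; ~p | q there: a:T, b:T, c:F, d:T, f:F. ✓
e: successors {b, c, d}; ~p | q there: b:T, c:F, d:T. ✓
f: successors {a, b, d, f}; ~p | q there: a:T, b:T, d:T, f:F. ✓
— 6 worlds.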